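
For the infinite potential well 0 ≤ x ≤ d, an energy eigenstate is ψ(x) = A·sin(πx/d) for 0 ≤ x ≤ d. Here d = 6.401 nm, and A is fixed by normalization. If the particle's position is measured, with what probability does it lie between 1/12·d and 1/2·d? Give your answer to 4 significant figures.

P ≈ 0.4962

The probability is P = ∫ |ψ|² dx over [1/12·d, 1/2·d].
The normalization integral ∫|ψ|²dx over the whole domain equals d/2·A², and A² cancels in the ratio.
Substituting u = x/d, A² and the length scale cancel in the ratio: P = ∫_{1/12}^{1/2} sin(π·u)^2 du / ∫_{0}^{1} sin(π·u)^2 du.
Using ∫ sin(π·u)^2 du = u/2 - sin(2·π·u)/(4·π), the numerator is 1/(8·π) + 5/24 and the denominator is 1/2.
This works out to P = (3 + 5·π)/(12·π).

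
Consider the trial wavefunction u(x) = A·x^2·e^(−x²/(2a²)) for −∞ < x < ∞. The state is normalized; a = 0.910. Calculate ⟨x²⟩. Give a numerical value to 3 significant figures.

The expectation value is the |u|²-weighted average of x^2: ∫ x^2|u|² dx.
Evaluating both integrals, ⟨x²⟩ = 5·a^2/2.
With a = 0.910, ⟨x^2⟩ = 2.070.

⟨x^2⟩ ≈ 2.07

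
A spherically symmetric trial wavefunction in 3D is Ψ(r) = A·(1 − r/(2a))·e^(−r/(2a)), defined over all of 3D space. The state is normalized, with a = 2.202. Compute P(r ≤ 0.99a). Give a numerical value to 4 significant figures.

P ≈ 0.03385

Integrate the radial probability density 4πr²|Ψ|² over r ≤ 0.99a.
The full normalization integral is A²·[8·π·a^3] = 1, fixing A².
Substituting u = r/a, A², 4π and the length scale all cancel in the ratio: P = ∫_{0}^{0.99} u^2·(1 - u/2)^2·e^(-u) du / ∫_{0}^{∞} u^2·(1 - u/2)^2·e^(-u) du.
With ∫ u^2·(1 - u/2)^2·e^(-u) du = -(u^4/4 + u^2 + 2·u + 2)·e^(-u) + C, the region integral is ≈ 0.0677087 and the full one is 2.
Taking the ratio yields P = 0.033854.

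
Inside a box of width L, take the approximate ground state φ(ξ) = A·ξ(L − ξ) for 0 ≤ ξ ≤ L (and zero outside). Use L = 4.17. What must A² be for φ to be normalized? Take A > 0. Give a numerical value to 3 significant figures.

We need A² ∫|f|² dξ = 1, taking the integral from 0 to L.
Expanding the polynomial and integrating term by term, carrying out the integral gives A² · L^5/30.
Plugging in L = 4.17 yields A = 0.1542.

A^2 ≈ 0.0238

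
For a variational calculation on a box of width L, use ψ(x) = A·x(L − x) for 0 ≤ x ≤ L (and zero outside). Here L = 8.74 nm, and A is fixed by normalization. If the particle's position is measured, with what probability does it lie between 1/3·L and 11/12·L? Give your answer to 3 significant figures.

P ≈ 0.785

The probability is P = ∫ |ψ|² dx over [1/3·L, 11/12·L].
Since A² = 1/(L^5/30), this is the region integral divided by the full normalization integral.
Let u = x/L; then A² and the length scale cancel, so P = ∫_{1/3}^{11/12} u^2·(1 - u)^2 du ÷ ∫_{0}^{1} u^2·(1 - u)^2 du.
Using ∫ u^2·(1 - u)^2 du = u^3·(6·u^2 - 15·u + 10)/30, the numerator is ≈ 0.026168 and the denominator is 1/30.
Taking the ratio, P = 0.7850.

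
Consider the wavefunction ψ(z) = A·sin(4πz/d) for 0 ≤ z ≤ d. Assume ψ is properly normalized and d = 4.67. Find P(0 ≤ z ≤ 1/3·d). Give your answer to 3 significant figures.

P ≈ 0.299

|ψ|² is the probability density, so P = ∫_{0}^{1/3·d} |ψ|² dz.
The normalization integral ∫|ψ|²dz over the whole domain equals d/2·A², and A² cancels in the ratio.
In terms of u = z/d (A² and the length scale cancel between numerator and denominator), P = [∫_{0}^{1/3} sin(4·π·u)^2 du] / [∫_{0}^{1} sin(4·π·u)^2 du].
An antiderivative of sin(4·π·u)^2 is u/2 - sin(4·π·u)·cos(4·π·u)/(8·π); evaluating from 0 to 1/3 gives -√(3)/(32·π) + 1/6, while the full integral is 1/2.
This works out to P = (-√(3)/16 + π/3)/π.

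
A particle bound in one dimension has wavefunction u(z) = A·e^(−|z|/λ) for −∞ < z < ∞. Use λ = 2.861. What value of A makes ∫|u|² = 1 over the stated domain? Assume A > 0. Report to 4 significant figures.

Normalization requires ∫|u|² dz = 1, integrated from −∞ to ∞.
Using ∫₀^∞ zⁿ e^(−αz) dz = n!/αⁿ⁺¹, the integral (without the A² prefactor) comes out to λ.
Setting this equal to 1 gives A² = 1/(λ).
With λ = 2.861: A² = 0.34953 and A = 0.59121.

A ≈ 0.5912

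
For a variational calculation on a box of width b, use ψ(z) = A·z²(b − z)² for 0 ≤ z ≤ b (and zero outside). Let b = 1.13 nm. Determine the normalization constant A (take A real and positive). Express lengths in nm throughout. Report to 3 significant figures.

A ≈ 14.5 nm^(-9/2)

Normalization requires ∫|ψ|² dz = 1, integrated from 0 to b.
Expanding the polynomial and integrating term by term, carrying out the integral gives A² · b^9/630.
So A² = (b^9/630)^(−1).
Plugging in b = 1.13 yields A = 14.48.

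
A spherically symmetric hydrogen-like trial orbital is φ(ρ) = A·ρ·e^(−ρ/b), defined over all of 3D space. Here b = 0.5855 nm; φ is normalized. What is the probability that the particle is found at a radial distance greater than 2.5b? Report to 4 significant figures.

Integrate the radial probability density 4πρ²|φ|² over ρ > 2.5b.
Normalization gives A² = 1/(3·π·b^5).
Let u = ρ/b; then A², 4π and the length scale all cancel, so P = ∫_{2.5}^{∞} u^4·e^(-2·u) du ÷ ∫_{0}^{∞} u^4·e^(-2·u) du.
With ∫ u^4·e^(-2·u) du = -(u^4/2 + u^3 + 3·u^2/2 + 3·u/2 + 3/4)·e^(-2·u) + C, the region integral is 1569·e^(-5)/32 and the full one is 3/4.
The region integral divided by the full integral gives P = 0.44049.

P ≈ 0.4405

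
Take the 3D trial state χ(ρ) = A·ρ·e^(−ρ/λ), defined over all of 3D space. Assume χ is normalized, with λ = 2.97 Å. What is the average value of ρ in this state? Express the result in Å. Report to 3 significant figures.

By definition ⟨ρ⟩ = ∫ ρ |χ(ρ)|² 4πρ² dρ.
Using ∫₀^∞ ρⁿ e^(−αρ) dρ = n!/αⁿ⁺¹, evaluating both integrals, ⟨ρ⟩ = 5·λ/2.
With λ = 2.97, ⟨ρ⟩ = 7.425.

⟨ρ⟩ ≈ 7.43 Å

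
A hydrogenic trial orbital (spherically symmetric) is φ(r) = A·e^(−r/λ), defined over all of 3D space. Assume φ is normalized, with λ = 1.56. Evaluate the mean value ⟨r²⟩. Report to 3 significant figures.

By definition ⟨r²⟩ = ∫ r^2 |φ(r)|² 4πr² dr.
Using ∫₀^∞ rⁿ e^(−αr) dr = n!/αⁿ⁺¹, the ratio of the moment integral to the normalization integral gives ⟨r²⟩ = 3·λ^2.
Putting λ = 1.56 gives 7.301.

⟨r^2⟩ ≈ 7.30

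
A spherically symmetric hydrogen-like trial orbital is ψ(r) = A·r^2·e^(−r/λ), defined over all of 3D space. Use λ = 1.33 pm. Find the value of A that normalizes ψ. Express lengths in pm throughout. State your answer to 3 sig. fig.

We need A² ∫|f|² 4πr² dr = 1, taking the integral from 0 to ∞.
(Spherical symmetry: dV = 4πr² dr.)
The integral (without the A² prefactor) comes out to 45·π·λ^7/2.
Setting this equal to 1 gives A² = 1/(45·π·λ^7/2).
Substituting λ = 1.33 gives A² = 0.001922, so A = 0.04384.

A ≈ 0.0438 pm^(-7/2)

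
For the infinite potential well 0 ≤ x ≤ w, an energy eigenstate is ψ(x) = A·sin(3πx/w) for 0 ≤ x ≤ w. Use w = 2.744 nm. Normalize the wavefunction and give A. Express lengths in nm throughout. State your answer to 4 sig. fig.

A ≈ 0.8537 nm^(-1/2)

Normalization requires ∫|ψ|² dx = 1, integrated from 0 to w.
Carrying out the integral gives A² · w/2.
Substituting w = 2.744 gives A² = 0.72886, so A = 0.85373.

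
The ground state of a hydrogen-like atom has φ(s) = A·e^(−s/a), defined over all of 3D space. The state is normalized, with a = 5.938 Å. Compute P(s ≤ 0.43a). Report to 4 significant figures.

P ≈ 0.05643

P = ∫ |φ|² 4πs² ds over s ≤ 0.43a.
Normalization gives A² = 1/(π·a^3).
Substituting u = s/a, A², 4π and the length scale all cancel in the ratio: P = ∫_{0}^{0.43} u^2·e^(-2·u) du / ∫_{0}^{∞} u^2·e^(-2·u) du.
Using ∫ u^2·e^(-2·u) du = -(2·u^2 + 2·u + 1)·e^(-2·u)/4, the numerator is ≈ 0.0141083 and the denominator is 1/4.
This evaluates to P = 0.056433.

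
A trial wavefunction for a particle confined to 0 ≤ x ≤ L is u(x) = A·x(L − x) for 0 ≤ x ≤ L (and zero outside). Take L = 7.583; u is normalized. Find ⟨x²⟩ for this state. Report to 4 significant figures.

The expectation value is the |u|²-weighted average of x^2: ∫ x^2|u|² dx.
The ratio of the moment integral to the normalization integral gives ⟨x²⟩ = 2·L^2/7.
With L = 7.583, ⟨x^2⟩ = 16.429.

⟨x^2⟩ ≈ 16.43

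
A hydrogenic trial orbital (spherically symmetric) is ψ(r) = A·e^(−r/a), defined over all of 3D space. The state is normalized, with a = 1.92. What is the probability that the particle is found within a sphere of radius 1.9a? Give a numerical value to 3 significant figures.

P ≈ 0.731

Integrate the radial probability density 4πr²|ψ|² over r ≤ 1.9a.
A² is fixed by ∫₀^∞ 4πr²|ψ|² dr = 1, i.e. A² = (π·a^3)^(−1).
In terms of u = r/a (A², 4π and the length scale all cancel between numerator and denominator), P = [∫_{0}^{1.9} u^2·e^(-2·u) du] / [∫_{0}^{∞} u^2·e^(-2·u) du].
An antiderivative of u^2·e^(-2·u) is -(2·u^2 + 2·u + 1)·e^(-2·u)/4; evaluating from 0 to 1.9 gives 1/4 - 601·e^(-19/5)/200, while the full integral is 1/4.
Taking the ratio yields P = 0.7311.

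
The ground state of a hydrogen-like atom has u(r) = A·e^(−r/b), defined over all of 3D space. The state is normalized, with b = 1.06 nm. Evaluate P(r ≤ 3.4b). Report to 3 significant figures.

P ≈ 0.966

P = ∫ |u|² 4πr² dr over r ≤ 3.4b.
A² is fixed by ∫₀^∞ 4πr²|u|² dr = 1, i.e. A² = (π·b^3)^(−1).
Substituting t = r/b, A², 4π and the length scale all cancel in the ratio: P = ∫_{0}^{3.4} t^2·e^(-2·t) dt / ∫_{0}^{∞} t^2·e^(-2·t) dt.
An antiderivative of t^2·e^(-2·t) is -(2·t^2 + 2·t + 1)·e^(-2·t)/4; evaluating from 0 to 3.4 gives 1/4 - 773·e^(-34/5)/100, while the full integral is 1/4.
Taking the ratio yields P = 0.9656.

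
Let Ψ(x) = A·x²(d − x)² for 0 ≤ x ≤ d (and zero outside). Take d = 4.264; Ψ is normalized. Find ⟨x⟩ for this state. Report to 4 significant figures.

⟨x⟩ = ∫ x |Ψ|² dx over the full domain.
Expanding the polynomial and integrating term by term, since the A² factors cancel between numerator and denominator, ⟨x⟩ = d/2.
With d = 4.264, ⟨x⟩ = 2.1320.

⟨x⟩ ≈ 2.132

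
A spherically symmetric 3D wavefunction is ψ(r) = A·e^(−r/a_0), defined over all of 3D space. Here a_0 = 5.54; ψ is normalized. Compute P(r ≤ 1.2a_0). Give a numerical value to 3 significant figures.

Integrate the radial probability density 4πr²|ψ|² over r ≤ 1.2a_0.
A² is fixed by ∫₀^∞ 4πr²|ψ|² dr = 1, i.e. A² = (π·a_0^3)^(−1).
Let u = r/a_0; then A², 4π and the length scale all cancel, so P = ∫_{0}^{1.2} u^2·e^(-2·u) du ÷ ∫_{0}^{∞} u^2·e^(-2·u) du.
An antiderivative of u^2·e^(-2·u) is -(2·u^2 + 2·u + 1)·e^(-2·u)/4; evaluating from 0 to 1.2 gives 1/4 - 157·e^(-12/5)/100, while the full integral is 1/4.
The region integral divided by the full integral gives P = 0.4303.

P ≈ 0.430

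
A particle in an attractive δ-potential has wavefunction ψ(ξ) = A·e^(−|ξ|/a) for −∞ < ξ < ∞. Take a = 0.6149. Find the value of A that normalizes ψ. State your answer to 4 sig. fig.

A ≈ 1.275

We need A² ∫|f|² dξ = 1, taking the integral from −∞ to ∞.
∫|ψ|² dξ = A²·(a).
Setting this equal to 1 gives A² = 1/(a).
Plugging in a = 0.6149 yields A = 1.2753.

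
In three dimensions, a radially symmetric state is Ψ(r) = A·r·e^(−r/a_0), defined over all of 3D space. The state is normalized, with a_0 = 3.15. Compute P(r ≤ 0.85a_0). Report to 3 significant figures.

Integrate the radial probability density 4πr²|Ψ|² over r ≤ 0.85a_0.
A² is fixed by ∫₀^∞ 4πr²|Ψ|² dr = 1, i.e. A² = (3·π·a_0^5)^(−1).
Substituting u = r/a_0, A², 4π and the length scale all cancel in the ratio: P = ∫_{0}^{0.85} u^4·e^(-2·u) du / ∫_{0}^{∞} u^4·e^(-2·u) du.
Using ∫ u^4·e^(-2·u) du = -(u^4/2 + u^3 + 3·u^2/2 + 3·u/2 + 3/4)·e^(-2·u), the numerator is ≈ 0.022211 and the denominator is 3/4.
Taking the ratio yields P = 0.02961.

P ≈ 0.0296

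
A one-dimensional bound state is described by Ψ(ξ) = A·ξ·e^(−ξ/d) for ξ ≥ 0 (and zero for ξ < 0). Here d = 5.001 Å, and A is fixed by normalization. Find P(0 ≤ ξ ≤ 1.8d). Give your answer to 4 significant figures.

|Ψ|² is the probability density, so P = ∫_{0}^{1.8d} |Ψ|² dξ.
Since A² = 1/(d^3/4), this is the region integral divided by the full normalization integral.
Let u = ξ/d; then A² and the length scale cancel, so P = ∫_{0}^{1.8} u^2·e^(-2·u) du ÷ ∫_{0}^{∞} u^2·e^(-2·u) du.
With ∫ u^2·e^(-2·u) du = -(2·u^2 + 2·u + 1)·e^(-2·u)/4 + C, the region integral is 1/4 - 277·e^(-18/5)/100 and the full one is 1/4.
This works out to P = 0.69725.

P ≈ 0.6973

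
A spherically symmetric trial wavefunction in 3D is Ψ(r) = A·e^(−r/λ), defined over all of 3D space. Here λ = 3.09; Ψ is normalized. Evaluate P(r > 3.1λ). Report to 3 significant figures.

P = ∫ |Ψ|² 4πr² dr over r > 3.1λ.
The full normalization integral is A²·[π·λ^3] = 1, fixing A².
In terms of u = r/λ (A², 4π and the length scale all cancel between numerator and denominator), P = [∫_{3.1}^{∞} u^2·e^(-2·u) du] / [∫_{0}^{∞} u^2·e^(-2·u) du].
With ∫ u^2·e^(-2·u) du = -(2·u^2 + 2·u + 1)·e^(-2·u)/4 + C, the region integral is 1321·e^(-31/5)/200 and the full one is 1/4.
The region integral divided by the full integral gives P = 0.05362.

P ≈ 0.0536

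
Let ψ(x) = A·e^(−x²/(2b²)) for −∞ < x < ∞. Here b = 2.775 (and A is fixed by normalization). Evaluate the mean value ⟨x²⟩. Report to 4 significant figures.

The expectation value is the |ψ|²-weighted average of x^2: ∫ x^2|ψ|² dx.
The ratio of the moment integral to the normalization integral gives ⟨x²⟩ = b^2/2.
With b = 2.775, ⟨x^2⟩ = 3.8503.

⟨x^2⟩ ≈ 3.850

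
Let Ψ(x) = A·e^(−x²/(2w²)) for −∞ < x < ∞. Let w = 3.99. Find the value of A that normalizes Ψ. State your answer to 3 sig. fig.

A ≈ 0.376

Require ∫ |Ψ|² dx = 1 over the whole domain.
The integral (without the A² prefactor) comes out to √(π)·w.
Setting this equal to 1 gives A² = 1/(√(π)·w).
Plugging in w = 3.99 yields A = 0.3760.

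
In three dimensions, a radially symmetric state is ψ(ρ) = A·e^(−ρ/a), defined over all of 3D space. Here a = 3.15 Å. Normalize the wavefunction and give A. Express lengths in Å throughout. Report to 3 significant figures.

A ≈ 0.101 Å^(-3/2)

Normalization requires ∫|ψ|² 4πρ² dρ = 1, integrated from 0 to ∞.
In 3D with spherical symmetry the volume element is 4πρ² dρ.
Recall ∫₀^∞ ρ^m e^(−ρ/β) dρ = m!·β^(m+1), with ψ = A·e^(−ρ/a), the integral evaluates to A²·[π·a^3].
So A² = (π·a^3)^(−1).
With a = 3.15: A² = 0.01018 and A = 0.1009.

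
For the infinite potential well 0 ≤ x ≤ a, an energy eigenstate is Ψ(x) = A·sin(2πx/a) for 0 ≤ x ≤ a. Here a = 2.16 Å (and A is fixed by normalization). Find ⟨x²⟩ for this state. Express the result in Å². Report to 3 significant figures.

⟨x²⟩ = ∫ x^2 |Ψ|² dx over the full domain.
Evaluating both integrals, ⟨x²⟩ = -a^2/(8·π^2) + a^2/3.
With a = 2.16, ⟨x^2⟩ = 1.496.

⟨x^2⟩ ≈ 1.50 Å^2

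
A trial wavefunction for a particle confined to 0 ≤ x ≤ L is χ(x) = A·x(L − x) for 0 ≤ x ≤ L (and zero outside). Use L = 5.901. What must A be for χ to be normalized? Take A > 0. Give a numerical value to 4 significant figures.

A ≈ 0.06475

Normalization requires ∫|χ|² dx = 1, integrated from 0 to L.
Expanding the polynomial and integrating term by term, with χ = A·x(L − x), the integral evaluates to A²·[L^5/30].
So A² = (L^5/30)^(−1).
With L = 5.901: A² = 0.0041927 and A = 0.064751.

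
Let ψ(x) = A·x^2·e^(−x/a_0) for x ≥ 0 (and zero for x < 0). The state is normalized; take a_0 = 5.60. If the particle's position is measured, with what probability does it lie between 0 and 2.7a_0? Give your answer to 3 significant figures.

P = ∫_{0}^{2.7a_0} |ψ(x)|² dx.
Since A² = 1/(3·a_0^5/4), this is the region integral divided by the full normalization integral.
Substituting u = x/a_0, A² and the length scale cancel in the ratio: P = ∫_{0}^{2.7} u^4·e^(-2·u) du / ∫_{0}^{∞} u^4·e^(-2·u) du.
With ∫ u^4·e^(-2·u) du = -(u^4/2 + u^3 + 3·u^2/2 + 3·u/2 + 3/4)·e^(-2·u) + C, the region integral is ≈ 0.47002 and the full one is 3/4.
Taking the ratio, P = 0.6267.

P ≈ 0.627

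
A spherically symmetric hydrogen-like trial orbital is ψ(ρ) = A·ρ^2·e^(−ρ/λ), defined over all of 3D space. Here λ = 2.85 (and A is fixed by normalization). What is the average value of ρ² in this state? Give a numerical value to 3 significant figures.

⟨ρ²⟩ = ∫ ρ^2 |ψ|² 4πρ² dρ over the full domain.
Using ∫₀^∞ ρⁿ e^(−αρ) dρ = n!/αⁿ⁺¹, evaluating both integrals, ⟨ρ²⟩ = 14·λ^2.
With λ = 2.85, ⟨ρ^2⟩ = 113.7.

⟨ρ^2⟩ ≈ 114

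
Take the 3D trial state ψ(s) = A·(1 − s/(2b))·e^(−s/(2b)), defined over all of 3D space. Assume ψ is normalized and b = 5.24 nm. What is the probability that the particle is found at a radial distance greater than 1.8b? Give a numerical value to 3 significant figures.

P ≈ 0.948

Integrate the radial probability density 4πs²|ψ|² over s > 1.8b.
Normalization gives A² = 1/(8·π·b^3).
Substituting u = s/b, A², 4π and the length scale all cancel in the ratio: P = ∫_{1.8}^{∞} u^2·(1 - u/2)^2·e^(-u) du / ∫_{0}^{∞} u^2·(1 - u/2)^2·e^(-u) du.
Using ∫ u^2·(1 - u/2)^2·e^(-u) du = -(u^4/4 + u^2 + 2·u + 2)·e^(-u), the numerator is ≈ 1.8951 and the denominator is 2.
Taking the ratio yields P = 0.9475.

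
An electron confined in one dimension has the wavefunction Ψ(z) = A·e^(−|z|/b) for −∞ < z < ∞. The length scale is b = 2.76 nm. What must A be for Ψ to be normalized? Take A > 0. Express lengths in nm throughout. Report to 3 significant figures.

A ≈ 0.602 nm^(-1/2)

The normalization condition is ∫|Ψ|² dz = 1 from −∞ to ∞.
With Ψ = A·e^(−|z|/b), the integral evaluates to A²·[b].
Hence A² = 1/[b].
With b = 2.76: A² = 0.3623 and A = 0.6019.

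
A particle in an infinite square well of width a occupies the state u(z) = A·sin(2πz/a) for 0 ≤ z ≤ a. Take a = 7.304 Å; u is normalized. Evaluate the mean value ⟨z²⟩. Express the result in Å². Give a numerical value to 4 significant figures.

⟨z^2⟩ ≈ 17.11 Å^2

⟨z²⟩ = ∫ z^2 |u|² dz over the full domain.
The ratio of the moment integral to the normalization integral gives ⟨z²⟩ = -a^2/(8·π^2) + a^2/3.
With a = 7.304, ⟨z^2⟩ = 17.107.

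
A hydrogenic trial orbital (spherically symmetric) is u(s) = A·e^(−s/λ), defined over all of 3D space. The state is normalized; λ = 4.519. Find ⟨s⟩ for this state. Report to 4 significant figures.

⟨s⟩ ≈ 6.779

⟨s⟩ = ∫ s |u|² 4πs² ds over the full domain.
The ratio of the moment integral to the normalization integral gives ⟨s⟩ = 3·λ/2.
Putting λ = 4.519 gives 6.7785.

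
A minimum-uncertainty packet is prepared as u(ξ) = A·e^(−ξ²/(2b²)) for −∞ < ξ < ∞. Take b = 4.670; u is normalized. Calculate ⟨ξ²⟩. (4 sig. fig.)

By definition ⟨ξ²⟩ = ∫ ξ^2 |u(ξ)|² dξ.
Using the Gaussian integral ∫_{−∞}^{∞} e^(−αξ²) dξ = √(π/α), evaluating both integrals, ⟨ξ²⟩ = b^2/2.
Putting b = 4.670 gives 10.904.

⟨ξ^2⟩ ≈ 10.90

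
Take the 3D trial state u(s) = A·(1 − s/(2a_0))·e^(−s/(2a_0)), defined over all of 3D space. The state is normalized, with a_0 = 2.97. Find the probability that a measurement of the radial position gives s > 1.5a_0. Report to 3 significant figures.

P = ∫ |u|² 4πs² ds over s > 1.5a_0.
The full normalization integral is A²·[8·π·a_0^3] = 1, fixing A².
In terms of t = s/a_0 (A², 4π and the length scale all cancel between numerator and denominator), P = [∫_{1.5}^{∞} t^2·(1 - t/2)^2·e^(-t) dt] / [∫_{0}^{∞} t^2·(1 - t/2)^2·e^(-t) dt].
An antiderivative of t^2·(1 - t/2)^2·e^(-t) is -(t^4/4 + t^2 + 2·t + 2)·e^(-t); evaluating from 1.5 to ∞ gives 545·e^(-3/2)/64, while the full integral is 2.
The region integral divided by the full integral gives P = 0.9500.

P ≈ 0.950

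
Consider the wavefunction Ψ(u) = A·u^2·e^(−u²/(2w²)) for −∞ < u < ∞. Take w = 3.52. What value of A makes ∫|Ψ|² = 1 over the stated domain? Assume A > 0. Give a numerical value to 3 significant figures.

The normalization condition is ∫|Ψ|² du = 1 from −∞ to ∞.
Differentiating ∫e^(−αu²) du = √(π/α) under α to get the higher moments, carrying out the integral gives A² · 3·√(π)·w^5/4.
With w = 3.52: A² = 0.001392 and A = 0.03731.

A ≈ 0.0373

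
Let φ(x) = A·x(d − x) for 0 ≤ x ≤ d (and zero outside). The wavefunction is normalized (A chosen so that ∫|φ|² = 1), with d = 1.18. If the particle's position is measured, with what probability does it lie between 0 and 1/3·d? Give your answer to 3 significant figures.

P ≈ 0.210

P = ∫_{0}^{1/3·d} |φ(x)|² dx.
Since A² = 1/(d^5/30), this is the region integral divided by the full normalization integral.
Substituting u = x/d, A² and the length scale cancel in the ratio: P = ∫_{0}^{1/3} u^2·(1 - u)^2 du / ∫_{0}^{1} u^2·(1 - u)^2 du.
With ∫ u^2·(1 - u)^2 du = u^3·(6·u^2 - 15·u + 10)/30 + C, the region integral is 17/2430 and the full one is 1/30.
Evaluating gives P = 17/81.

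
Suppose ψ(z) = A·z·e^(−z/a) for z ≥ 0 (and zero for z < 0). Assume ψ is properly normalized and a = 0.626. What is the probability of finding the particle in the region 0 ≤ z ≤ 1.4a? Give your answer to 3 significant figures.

P ≈ 0.531

|ψ|² is the probability density, so P = ∫_{0}^{1.4a} |ψ|² dz.
The normalization integral ∫|ψ|²dz over the whole domain equals a^3/4·A², and A² cancels in the ratio.
Substituting u = z/a, A² and the length scale cancel in the ratio: P = ∫_{0}^{1.4} u^2·e^(-2·u) du / ∫_{0}^{∞} u^2·e^(-2·u) du.
With ∫ u^2·e^(-2·u) du = -(2·u^2 + 2·u + 1)·e^(-2·u)/4 + C, the region integral is 1/4 - 193·e^(-14/5)/100 and the full one is 1/4.
The result is P = 0.5305.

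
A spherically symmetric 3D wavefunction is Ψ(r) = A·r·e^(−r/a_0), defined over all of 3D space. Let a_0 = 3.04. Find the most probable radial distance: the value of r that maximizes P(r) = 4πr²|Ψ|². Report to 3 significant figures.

Set d/dr [P(r) = 4πr²|Ψ|²] = 0 and solve for r > 0.
Solving yields r = 2·a_0.
With a_0 = 3.04, the most probable radial distance is 6.080.

r ≈ 6.08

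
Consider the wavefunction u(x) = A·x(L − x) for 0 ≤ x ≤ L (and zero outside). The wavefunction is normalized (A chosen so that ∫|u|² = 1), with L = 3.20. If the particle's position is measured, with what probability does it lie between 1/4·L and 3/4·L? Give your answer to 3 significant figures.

P ≈ 0.793

P = ∫_{1/4·L}^{3/4·L} |u(x)|² dx.
The normalization integral ∫|u|²dx over the whole domain equals L^5/30·A², and A² cancels in the ratio.
Let t = x/L; then A² and the length scale cancel, so P = ∫_{1/4}^{3/4} t^2·(1 - t)^2 dt ÷ ∫_{0}^{1} t^2·(1 - t)^2 dt.
With ∫ t^2·(1 - t)^2 dt = t^3·(6·t^2 - 15·t + 10)/30 + C, the region integral is 203/7680 and the full one is 1/30.
This works out to P = 203/256.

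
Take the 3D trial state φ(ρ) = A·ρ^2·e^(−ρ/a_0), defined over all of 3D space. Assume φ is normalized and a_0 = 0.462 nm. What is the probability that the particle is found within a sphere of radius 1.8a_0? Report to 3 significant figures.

Integrate the radial probability density 4πρ²|φ|² over ρ ≤ 1.8a_0.
A² is fixed by ∫₀^∞ 4πρ²|φ|² dρ = 1, i.e. A² = (45·π·a_0^7/2)^(−1).
Let u = ρ/a_0; then A², 4π and the length scale all cancel, so P = ∫_{0}^{1.8} u^6·e^(-2·u) du ÷ ∫_{0}^{∞} u^6·e^(-2·u) du.
Using ∫ u^6·e^(-2·u) du = -(4·u^6 + 12·u^5 + 30·u^4 + 60·u^3 + 90·u^2 + 90·u + 45)·e^(-2·u)/8, the numerator is ≈ 0.41216 and the denominator is 45/8.
Taking the ratio yields P = 0.07327.

P ≈ 0.0733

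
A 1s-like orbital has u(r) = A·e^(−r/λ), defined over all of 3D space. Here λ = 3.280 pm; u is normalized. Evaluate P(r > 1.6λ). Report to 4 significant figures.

P ≈ 0.3799

P = ∫ |u|² 4πr² dr over r > 1.6λ.
A² is fixed by ∫₀^∞ 4πr²|u|² dr = 1, i.e. A² = (π·λ^3)^(−1).
In terms of t = r/λ (A², 4π and the length scale all cancel between numerator and denominator), P = [∫_{1.6}^{∞} t^2·e^(-2·t) dt] / [∫_{0}^{∞} t^2·e^(-2·t) dt].
Using ∫ t^2·e^(-2·t) dt = -(2·t^2 + 2·t + 1)·e^(-2·t)/4, the numerator is 233·e^(-16/5)/100 and the denominator is 1/4.
Taking the ratio yields P = 0.37990.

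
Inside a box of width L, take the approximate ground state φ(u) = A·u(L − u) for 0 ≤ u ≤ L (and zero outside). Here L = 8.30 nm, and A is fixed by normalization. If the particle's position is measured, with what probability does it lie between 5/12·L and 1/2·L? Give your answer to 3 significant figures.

P ≈ 0.153

|φ|² is the probability density, so P = ∫_{5/12·L}^{1/2·L} |φ|² du.
Since A² = 1/(L^5/30), this is the region integral divided by the full normalization integral.
Let t = u/L; then A² and the length scale cancel, so P = ∫_{5/12}^{1/2} t^2·(1 - t)^2 dt ÷ ∫_{0}^{1} t^2·(1 - t)^2 dt.
Using ∫ t^2·(1 - t)^2 dt = t^3·(6·t^2 - 15·t + 10)/30, the numerator is ≈ 0.0051127 and the denominator is 1/30.
Taking the ratio, P = 0.1534.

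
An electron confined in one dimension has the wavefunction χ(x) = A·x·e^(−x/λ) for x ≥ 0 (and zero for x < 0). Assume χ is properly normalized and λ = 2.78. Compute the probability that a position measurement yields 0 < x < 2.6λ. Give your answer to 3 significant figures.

P = ∫_{0}^{2.6λ} |χ(x)|² dx.
The normalization integral ∫|χ|²dx over the whole domain equals λ^3/4·A², and A² cancels in the ratio.
Let u = x/λ; then A² and the length scale cancel, so P = ∫_{0}^{2.6} u^2·e^(-2·u) du ÷ ∫_{0}^{∞} u^2·e^(-2·u) du.
Using ∫ u^2·e^(-2·u) du = -(2·u^2 + 2·u + 1)·e^(-2·u)/4, the numerator is 1/4 - 493·e^(-26/5)/100 and the denominator is 1/4.
Evaluating gives P = 0.8912.

P ≈ 0.891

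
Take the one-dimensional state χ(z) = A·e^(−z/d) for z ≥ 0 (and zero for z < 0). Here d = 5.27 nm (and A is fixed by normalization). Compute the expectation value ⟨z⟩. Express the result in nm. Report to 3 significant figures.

⟨z⟩ ≈ 2.64 nm

⟨z⟩ = ∫ z |χ|² dz over the full domain.
Recall ∫₀^∞ z^m e^(−z/β) dz = m!·β^(m+1), since the A² factors cancel between numerator and denominator, ⟨z⟩ = d/2.
Putting d = 5.27 gives 2.635.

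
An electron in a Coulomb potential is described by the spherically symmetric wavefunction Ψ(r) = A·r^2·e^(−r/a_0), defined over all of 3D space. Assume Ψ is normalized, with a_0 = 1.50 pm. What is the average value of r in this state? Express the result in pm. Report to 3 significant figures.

⟨r⟩ = ∫ r |Ψ|² 4πr² dr over the full domain.
Using ∫₀^∞ rⁿ e^(−αr) dr = n!/αⁿ⁺¹, since the A² factors cancel between numerator and denominator, ⟨r⟩ = 7·a_0/2.
With a_0 = 1.50, ⟨r⟩ = 5.250.

⟨r⟩ ≈ 5.25 pm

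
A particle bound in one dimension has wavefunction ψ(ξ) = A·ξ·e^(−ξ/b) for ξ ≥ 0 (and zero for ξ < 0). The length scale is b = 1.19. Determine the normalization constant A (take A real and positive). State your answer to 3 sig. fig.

A ≈ 1.54

We need A² ∫|f|² dξ = 1, taking the integral from 0 to ∞.
Using ∫₀^∞ ξⁿ e^(−αξ) dξ = n!/αⁿ⁺¹, ∫|ψ|² dξ = A²·(b^3/4).
So A² = (b^3/4)^(−1).
Substituting b = 1.19 gives A² = 2.374, so A = 1.541.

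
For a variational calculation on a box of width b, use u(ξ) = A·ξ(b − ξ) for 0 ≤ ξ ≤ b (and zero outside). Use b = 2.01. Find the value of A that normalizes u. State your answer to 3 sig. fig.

A ≈ 0.956

Normalization requires ∫|u|² dξ = 1, integrated from 0 to b.
Expanding the polynomial and integrating term by term, carrying out the integral gives A² · b^5/30.
So A² = (b^5/30)^(−1).
Plugging in b = 2.01 yields A = 0.9562.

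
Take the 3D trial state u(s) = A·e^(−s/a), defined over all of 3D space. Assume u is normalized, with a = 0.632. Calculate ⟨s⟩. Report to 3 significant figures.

⟨s⟩ ≈ 0.948

By definition ⟨s⟩ = ∫ s |u(s)|² 4πs² ds.
Using ∫₀^∞ sⁿ e^(−αs) ds = n!/αⁿ⁺¹, evaluating both integrals, ⟨s⟩ = 3·a/2.
Putting a = 0.632 gives 0.9480.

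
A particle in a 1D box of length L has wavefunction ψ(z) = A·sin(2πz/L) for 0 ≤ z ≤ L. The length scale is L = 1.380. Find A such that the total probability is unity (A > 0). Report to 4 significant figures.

We need A² ∫|f|² dz = 1, taking the integral from 0 to L.
With ψ = A·sin(2πz/L), the integral evaluates to A²·[L/2].
Hence A² = 1/[L/2].
With L = 1.380: A² = 1.4493 and A = 1.2039.

A ≈ 1.204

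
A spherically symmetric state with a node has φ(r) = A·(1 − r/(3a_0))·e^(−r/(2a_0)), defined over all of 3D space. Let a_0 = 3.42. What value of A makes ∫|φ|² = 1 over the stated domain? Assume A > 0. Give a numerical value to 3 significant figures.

A ≈ 0.0546

The normalization condition is ∫|φ|² 4πr² dr = 1 from 0 to ∞.
(Spherical symmetry: dV = 4πr² dr.)
Carrying out the integral gives A² · 8·π·a_0^3/3.
Substituting a_0 = 3.42 gives A² = 0.002984, so A = 0.05463.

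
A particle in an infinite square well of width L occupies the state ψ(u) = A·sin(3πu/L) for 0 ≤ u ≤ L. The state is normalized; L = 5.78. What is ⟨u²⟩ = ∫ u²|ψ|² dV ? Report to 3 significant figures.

⟨u^2⟩ ≈ 10.9

By definition ⟨u²⟩ = ∫ u^2 |ψ(u)|² du.
The ratio of the moment integral to the normalization integral gives ⟨u²⟩ = -L^2/(18·π^2) + L^2/3.
Putting L = 5.78 gives 10.95.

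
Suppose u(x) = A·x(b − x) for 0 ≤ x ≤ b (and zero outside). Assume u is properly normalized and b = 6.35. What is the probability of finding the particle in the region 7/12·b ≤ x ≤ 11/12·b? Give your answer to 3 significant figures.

P ≈ 0.342

The probability is P = ∫ |u|² dx over [7/12·b, 11/12·b].
With A² fixed by ∫|u|² = 1, i.e. A² = (b^5/30)^(−1), substitute and integrate.
In terms of t = x/b (A² and the length scale cancel between numerator and denominator), P = [∫_{7/12}^{11/12} t^2·(1 - t)^2 dt] / [∫_{0}^{1} t^2·(1 - t)^2 dt].
With ∫ t^2·(1 - t)^2 dt = t^3·(6·t^2 - 15·t + 10)/30 + C, the region integral is ≈ 0.011384 and the full one is 1/30.
Taking the ratio, P = 0.3415.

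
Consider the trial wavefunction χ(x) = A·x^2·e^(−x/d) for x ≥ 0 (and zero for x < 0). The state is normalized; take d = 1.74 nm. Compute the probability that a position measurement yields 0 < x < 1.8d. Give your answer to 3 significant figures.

P ≈ 0.294

P = ∫_{0}^{1.8d} |χ(x)|² dx.
Since A² = 1/(3·d^5/4), this is the region integral divided by the full normalization integral.
Substituting u = x/d, A² and the length scale cancel in the ratio: P = ∫_{0}^{1.8} u^4·e^(-2·u) du / ∫_{0}^{∞} u^4·e^(-2·u) du.
An antiderivative of u^4·e^(-2·u) is -(u^4/2 + u^3 + 3·u^2/2 + 3·u/2 + 3/4)·e^(-2·u); evaluating from 0 to 1.8 gives ≈ 0.22017, while the full integral is 3/4.
Evaluating gives P = 0.2936.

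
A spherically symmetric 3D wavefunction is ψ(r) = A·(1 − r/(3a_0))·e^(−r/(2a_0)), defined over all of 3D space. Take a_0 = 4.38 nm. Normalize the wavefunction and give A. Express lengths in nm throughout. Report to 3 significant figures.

Require ∫ |ψ|² 4πr² dr = 1 over the whole domain.
The integral (without the A² prefactor) comes out to 8·π·a_0^3/3.
Setting this equal to 1 gives A² = 1/(8·π·a_0^3/3).
Plugging in a_0 = 4.38 yields A = 0.03769.

A ≈ 0.0377 nm^(-3/2)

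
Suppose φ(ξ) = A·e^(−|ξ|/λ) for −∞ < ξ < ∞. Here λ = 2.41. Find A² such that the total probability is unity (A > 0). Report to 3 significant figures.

Require ∫ |φ|² dξ = 1 over the whole domain.
Recall ∫₀^∞ ξ^m e^(−ξ/β) dξ = m!·β^(m+1), ∫|φ|² dξ = A²·(λ).
Setting this equal to 1 gives A² = 1/(λ).
With λ = 2.41: A² = 0.4149 and A = 0.6442.

A^2 ≈ 0.415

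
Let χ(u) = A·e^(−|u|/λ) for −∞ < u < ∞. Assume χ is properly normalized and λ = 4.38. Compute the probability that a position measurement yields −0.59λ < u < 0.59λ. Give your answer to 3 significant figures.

P ≈ 0.693

P = ∫_{−0.59λ}^{0.59λ} |χ(u)|² du.
The normalization integral ∫|χ|²du over the whole domain equals λ·A², and A² cancels in the ratio.
Both integrals are even about u = 0, so only the u ≥ 0 halves are needed (the factors of 2 cancel). Substituting t = u/λ, A² and the length scale cancel in the ratio: P = ∫_{0}^{0.59} e^(-2·t) dt / ∫_{0}^{∞} e^(-2·t) dt.
An antiderivative of e^(-2·t) is -e^(-2·t)/2; evaluating from 0 to 0.59 gives 1/2 - e^(-59/50)/2, while the full integral is 1/2.
Evaluating gives P = 0.6927.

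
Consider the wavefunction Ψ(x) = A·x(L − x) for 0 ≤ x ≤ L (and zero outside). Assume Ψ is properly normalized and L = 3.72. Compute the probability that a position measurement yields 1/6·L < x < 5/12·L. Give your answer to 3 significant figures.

P ≈ 0.311

|Ψ|² is the probability density, so P = ∫_{1/6·L}^{5/12·L} |Ψ|² dx.
Since A² = 1/(L^5/30), this is the region integral divided by the full normalization integral.
In terms of u = x/L (A² and the length scale cancel between numerator and denominator), P = [∫_{1/6}^{5/12} u^2·(1 - u)^2 du] / [∫_{0}^{1} u^2·(1 - u)^2 du].
Using ∫ u^2·(1 - u)^2 du = u^3·(6·u^2 - 15·u + 10)/30, the numerator is ≈ 0.010371 and the denominator is 1/30.
Evaluating gives P = 0.3111.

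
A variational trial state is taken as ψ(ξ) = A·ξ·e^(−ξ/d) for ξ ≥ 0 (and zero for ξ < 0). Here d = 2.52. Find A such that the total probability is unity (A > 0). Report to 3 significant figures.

A ≈ 0.500

We need A² ∫|f|² dξ = 1, taking the integral from 0 to ∞.
The integral (without the A² prefactor) comes out to d^3/4.
Hence A² = 1/[d^3/4].
With d = 2.52: A² = 0.2500 and A = 0.5000.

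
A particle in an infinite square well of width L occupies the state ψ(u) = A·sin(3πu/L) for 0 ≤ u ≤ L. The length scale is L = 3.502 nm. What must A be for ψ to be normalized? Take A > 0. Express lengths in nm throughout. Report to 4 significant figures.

A ≈ 0.7557 nm^(-1/2)

We need A² ∫|f|² du = 1, taking the integral from 0 to L.
Using sin²θ = (1 − cos 2θ)/2, the integral (without the A² prefactor) comes out to L/2.
With L = 3.502: A² = 0.57110 and A = 0.75571.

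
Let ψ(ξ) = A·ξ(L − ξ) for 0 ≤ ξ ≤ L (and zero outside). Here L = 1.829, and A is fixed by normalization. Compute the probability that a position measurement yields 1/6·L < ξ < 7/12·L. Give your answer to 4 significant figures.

|ψ|² is the probability density, so P = ∫_{1/6·L}^{7/12·L} |ψ|² dξ.
With A² fixed by ∫|ψ|² = 1, i.e. A² = (L^5/30)^(−1), substitute and integrate.
Let u = ξ/L; then A² and the length scale cancel, so P = ∫_{1/6}^{7/12} u^2·(1 - u)^2 du ÷ ∫_{0}^{1} u^2·(1 - u)^2 du.
With ∫ u^2·(1 - u)^2 du = u^3·(6·u^2 - 15·u + 10)/30 + C, the region integral is ≈ 0.0205962 and the full one is 1/30.
Taking the ratio, P = 0.61789.

P ≈ 0.6179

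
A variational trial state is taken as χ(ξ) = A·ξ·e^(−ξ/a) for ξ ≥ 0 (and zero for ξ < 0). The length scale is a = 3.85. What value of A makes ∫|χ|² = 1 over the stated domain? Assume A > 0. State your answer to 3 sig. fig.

Require ∫ |χ|² dξ = 1 over the whole domain.
Recall ∫₀^∞ ξ^m e^(−ξ/β) dξ = m!·β^(m+1), the integral (without the A² prefactor) comes out to a^3/4.
Substituting a = 3.85 gives A² = 0.07009, so A = 0.2648.

A ≈ 0.265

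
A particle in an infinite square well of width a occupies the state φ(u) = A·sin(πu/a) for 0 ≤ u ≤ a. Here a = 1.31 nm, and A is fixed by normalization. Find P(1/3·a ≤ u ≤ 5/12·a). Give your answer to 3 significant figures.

P ≈ 0.142

P = ∫_{1/3·a}^{5/12·a} |φ(u)|² du.
Since A² = 1/(a/2), this is the region integral divided by the full normalization integral.
In terms of t = u/a (A² and the length scale cancel between numerator and denominator), P = [∫_{1/3}^{5/12} sin(π·t)^2 dt] / [∫_{0}^{1} sin(π·t)^2 dt].
An antiderivative of sin(π·t)^2 is t/2 - sin(2·π·t)/(4·π); evaluating from 1/3 to 5/12 gives -1/(8·π) + 1/24 + √(3)/(8·π), while the full integral is 1/2.
Evaluating gives P = (-3 + π + 3·√(3))/(12·π).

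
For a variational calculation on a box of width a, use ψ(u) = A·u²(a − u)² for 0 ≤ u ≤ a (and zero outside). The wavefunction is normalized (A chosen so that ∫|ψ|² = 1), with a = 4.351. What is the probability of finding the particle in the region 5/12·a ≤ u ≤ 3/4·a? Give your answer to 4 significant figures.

|ψ|² is the probability density, so P = ∫_{5/12·a}^{3/4·a} |ψ|² du.
The normalization integral ∫|ψ|²du over the whole domain equals a^9/630·A², and A² cancels in the ratio.
In terms of t = u/a (A² and the length scale cancel between numerator and denominator), P = [∫_{5/12}^{3/4} t^4·(1 - t)^4 dt] / [∫_{0}^{1} t^4·(1 - t)^4 dt].
Using ∫ t^4·(1 - t)^4 dt = t^5·(70·t^4 - 315·t^3 + 540·t^2 - 420·t + 126)/630, the numerator is ≈ 0.00102975 and the denominator is 1/630.
Evaluating gives P = 0.64874.

P ≈ 0.6487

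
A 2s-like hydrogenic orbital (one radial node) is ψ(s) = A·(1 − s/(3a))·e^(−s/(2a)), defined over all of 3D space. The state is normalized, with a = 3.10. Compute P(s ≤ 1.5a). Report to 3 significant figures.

Integrate the radial probability density 4πs²|ψ|² over s ≤ 1.5a.
A² is fixed by ∫₀^∞ 4πs²|ψ|² ds = 1, i.e. A² = (8·π·a^3/3)^(−1).
Substituting u = s/a, A², 4π and the length scale all cancel in the ratio: P = ∫_{0}^{1.5} u^2·(1 - u/3)^2·e^(-u) du / ∫_{0}^{∞} u^2·(1 - u/3)^2·e^(-u) du.
An antiderivative of u^2·(1 - u/3)^2·e^(-u) is (-u^4 + 2·u^3 - 3·u^2 - 6·u - 6)·e^(-u)/9; evaluating from 0 to 1.5 gives 2/3 - 107·e^(-3/2)/48, while the full integral is 2/3.
Taking the ratio yields P = 0.2539.

P ≈ 0.254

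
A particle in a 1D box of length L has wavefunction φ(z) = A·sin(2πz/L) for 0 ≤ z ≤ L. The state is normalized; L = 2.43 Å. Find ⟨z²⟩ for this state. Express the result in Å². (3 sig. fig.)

⟨z²⟩ = ∫ z^2 |φ|² dz over the full domain.
The ratio of the moment integral to the normalization integral gives ⟨z²⟩ = -L^2/(8·π^2) + L^2/3.
Putting L = 2.43 gives 1.894.

⟨z^2⟩ ≈ 1.89 Å^2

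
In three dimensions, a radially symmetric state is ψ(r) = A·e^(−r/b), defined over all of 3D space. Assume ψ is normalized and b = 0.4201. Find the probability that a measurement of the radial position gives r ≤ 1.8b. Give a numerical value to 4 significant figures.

P ≈ 0.6973

Integrate the radial probability density 4πr²|ψ|² over r ≤ 1.8b.
A² is fixed by ∫₀^∞ 4πr²|ψ|² dr = 1, i.e. A² = (π·b^3)^(−1).
In terms of u = r/b (A², 4π and the length scale all cancel between numerator and denominator), P = [∫_{0}^{1.8} u^2·e^(-2·u) du] / [∫_{0}^{∞} u^2·e^(-2·u) du].
With ∫ u^2·e^(-2·u) du = -(2·u^2 + 2·u + 1)·e^(-2·u)/4 + C, the region integral is 1/4 - 277·e^(-18/5)/100 and the full one is 1/4.
The region integral divided by the full integral gives P = 0.69725.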